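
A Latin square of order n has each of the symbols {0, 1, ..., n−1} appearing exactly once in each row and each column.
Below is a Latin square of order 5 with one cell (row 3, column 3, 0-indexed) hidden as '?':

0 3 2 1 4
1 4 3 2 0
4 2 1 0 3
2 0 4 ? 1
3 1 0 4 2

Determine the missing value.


Row 3 contains symbols [0, 1, 2, 4] — missing [3].
Column 3 contains symbols [0, 1, 2, 4] — missing [3].
The missing symbol must appear in both missing sets; intersection = [3].
Therefore the hidden value is 3.

Missing value = 3.


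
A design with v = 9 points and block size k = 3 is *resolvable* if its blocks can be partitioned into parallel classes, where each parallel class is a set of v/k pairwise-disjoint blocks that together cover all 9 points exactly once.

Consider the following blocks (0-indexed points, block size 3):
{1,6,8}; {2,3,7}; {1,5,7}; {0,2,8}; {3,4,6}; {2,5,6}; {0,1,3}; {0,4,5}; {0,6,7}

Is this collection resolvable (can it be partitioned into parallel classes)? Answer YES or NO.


v = 9, block size k = 3, number of blocks = 9.
For resolvability, blocks must partition into parallel classes of size v/k = 3.
Total blocks must therefore be a multiple of 3: 9 = 3·3 + 0 ⇒ divisible ✓.
Consider block {2,5,6}. The only other block(s) in the collection disjoint from it are {0,1,3} — just 1 block(s). Any parallel class containing {2,5,6} would need 2 other blocks each disjoint from it, so no parallel class of size 3 can contain {2,5,6}.
Since every block must belong to some parallel class in a resolution, the collection cannot be partitioned into parallel classes.
Resolvable? NO.

NO


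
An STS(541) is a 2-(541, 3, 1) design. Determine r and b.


An STS(v) is a 2-(v, 3, 1) BIBD: block size k = 3, λ = 1.
Replication: r(k − 1) = λ(v − 1) ⇒ r·2 = 541 − 1 = 540 ⇒ r = 270.
Block count: bk = vr ⇒ b·3 = 541·270 = 146070 ⇒ b = 48690.

r = 270, b = 48690.


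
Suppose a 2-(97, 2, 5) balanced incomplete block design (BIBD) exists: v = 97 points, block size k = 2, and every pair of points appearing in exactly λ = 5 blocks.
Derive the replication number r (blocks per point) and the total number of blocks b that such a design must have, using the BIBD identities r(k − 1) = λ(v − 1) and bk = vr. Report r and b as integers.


Any 2-(v, k, λ) BIBD satisfies two necessary conditions:
  (i)  Each point sits in r blocks, and counting incidences through any fixed point gives r(k − 1) = λ(v − 1), so r = λ(v − 1)/(k − 1).
  (ii) Total incidences bk = vr, so b = vr/k.
Step 1: r = λ(v − 1)/(k − 1) = 5·(97 − 1)/(2 − 1) = 5·96/1 = 480/1 = 480.
Step 2: b = vr/k = 97·480/2 = 46560/2 = 23280.
Check integrality: r = 480 ∈ Z ✓, b = 23280 ∈ Z ✓.
(These identities are necessary conditions: they determine r and b for any design with these parameters, but do not by themselves prove that one exists.)

r = 480, b = 23280.


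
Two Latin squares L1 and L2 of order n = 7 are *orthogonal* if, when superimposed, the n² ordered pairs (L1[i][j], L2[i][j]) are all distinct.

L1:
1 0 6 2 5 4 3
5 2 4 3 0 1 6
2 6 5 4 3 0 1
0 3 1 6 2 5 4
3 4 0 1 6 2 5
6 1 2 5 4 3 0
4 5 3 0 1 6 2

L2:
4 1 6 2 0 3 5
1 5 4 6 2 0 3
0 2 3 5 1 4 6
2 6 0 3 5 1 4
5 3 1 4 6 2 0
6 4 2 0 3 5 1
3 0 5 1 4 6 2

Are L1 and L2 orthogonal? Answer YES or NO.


Form the n² = 49 superimposed pairs (L1[i][j], L2[i][j]), row by row (rows and columns indexed from 0):
row 0: (1,4) (0,1) (6,6) (2,2) (5,0) (4,3) (3,5)
row 1: (5,1) (2,5) (4,4) (3,6) (0,2) (1,0) (6,3)
row 2: (2,0) (6,2) (5,3) (4,5) (3,1) (0,4) (1,6)
row 3: (0,2) (3,6) (1,0) (6,3) (2,5) (5,1) (4,4)
row 4: (3,5) (4,3) (0,1) (1,4) (6,6) (2,2) (5,0)
row 5: (6,6) (1,4) (2,2) (5,0) (4,3) (3,5) (0,1)
row 6: (4,3) (5,0) (3,5) (0,1) (1,4) (6,6) (2,2)
Orthogonality requires all 49 pairs distinct.
But the pair (0,2) repeats: cell (1,4) has L1 = 0, L2 = 2, and cell (3,0) has L1 = 0, L2 = 2.
A repeated pair means some other pair never occurs (only 21 distinct pairs out of 49), so the squares are not orthogonal.
Conclusion: NO.

NO


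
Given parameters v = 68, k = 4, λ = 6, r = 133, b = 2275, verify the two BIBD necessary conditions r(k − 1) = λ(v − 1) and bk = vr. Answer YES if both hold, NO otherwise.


Condition (i): r(k − 1) = 133·3 = 399; λ(v − 1) = 6·67 = 402. Match? NO.
Condition (ii): bk = 2275·4 = 9100; vr = 68·133 = 9044. Match? NO.
Both conditions hold? NO.

NO


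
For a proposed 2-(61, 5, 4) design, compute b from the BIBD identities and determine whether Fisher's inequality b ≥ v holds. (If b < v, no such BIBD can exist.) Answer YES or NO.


b = λv(v − 1)/(k(k − 1)) = 4·61·60/(5·4) = 14640/20 = 732.
Compare with v = 61: b ≥ v, so Fisher's inequality holds.

YES


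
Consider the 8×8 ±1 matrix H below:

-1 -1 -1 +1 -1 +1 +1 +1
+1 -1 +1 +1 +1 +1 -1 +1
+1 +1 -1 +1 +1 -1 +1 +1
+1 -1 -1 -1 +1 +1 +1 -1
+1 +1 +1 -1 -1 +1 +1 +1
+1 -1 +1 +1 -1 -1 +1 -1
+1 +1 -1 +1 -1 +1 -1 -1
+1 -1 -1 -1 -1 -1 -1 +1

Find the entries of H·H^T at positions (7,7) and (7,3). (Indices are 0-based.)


Row 3 of H: [1, -1, -1, -1, 1, 1, 1, -1].
Row 7 of H: [1, -1, -1, -1, -1, -1, -1, 1].
(H·H^T)[7][7] = Σ_j H[7][j]·H[7][j] = (1)² + (-1)² + (-1)² + (-1)² + (-1)² + (-1)² + (-1)² + (1)² = 1 + 1 + 1 + 1 + 1 + 1 + 1 + 1 = 8.
(H·H^T)[7][3] = Σ_j H[7][j]·H[3][j] = (1)·(1) + (-1)·(-1) + (-1)·(-1) + (-1)·(-1) + (-1)·(1) + (-1)·(1) + (-1)·(1) + (1)·(-1) = 1 + 1 + 1 + 1 + -1 + -1 + -1 + -1 = 0.
So rows 7 and 3 are orthogonal; the diagonal entry equals n = 8.

(7,7) entry = 8; (7,3) entry = 0.


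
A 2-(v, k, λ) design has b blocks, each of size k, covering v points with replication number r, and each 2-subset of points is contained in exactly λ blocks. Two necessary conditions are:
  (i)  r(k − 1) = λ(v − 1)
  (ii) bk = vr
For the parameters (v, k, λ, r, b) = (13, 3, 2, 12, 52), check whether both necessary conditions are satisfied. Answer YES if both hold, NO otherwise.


Condition (i): r(k − 1) = 12·2 = 24; λ(v − 1) = 2·12 = 24. Match? YES.
Condition (ii): bk = 52·3 = 156; vr = 13·12 = 156. Match? YES.
Both conditions hold? YES.

YES


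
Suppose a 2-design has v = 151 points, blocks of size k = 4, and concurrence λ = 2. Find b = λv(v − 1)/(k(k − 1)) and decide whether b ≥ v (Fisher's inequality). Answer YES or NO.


r = λ(v − 1)/(k − 1) = 2·150/3 = 100.
b = vr/k = 151·100/4 = 3775.
Fisher's inequality: b ≥ v ⇔ 3775 ≥ 151? YES.

YES


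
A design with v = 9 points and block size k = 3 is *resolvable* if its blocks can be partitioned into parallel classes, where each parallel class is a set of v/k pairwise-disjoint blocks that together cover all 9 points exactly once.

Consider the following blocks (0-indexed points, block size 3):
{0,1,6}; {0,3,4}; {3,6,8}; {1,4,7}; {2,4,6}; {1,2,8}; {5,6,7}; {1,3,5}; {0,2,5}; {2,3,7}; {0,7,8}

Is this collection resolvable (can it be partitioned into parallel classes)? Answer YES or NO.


v = 9, block size k = 3, number of blocks = 11.
For resolvability, blocks must partition into parallel classes of size v/k = 3.
Total blocks must therefore be a multiple of 3: 11 = 3·3 + 2 ⇒ not divisible ✗.
Resolvable? NO.

NO


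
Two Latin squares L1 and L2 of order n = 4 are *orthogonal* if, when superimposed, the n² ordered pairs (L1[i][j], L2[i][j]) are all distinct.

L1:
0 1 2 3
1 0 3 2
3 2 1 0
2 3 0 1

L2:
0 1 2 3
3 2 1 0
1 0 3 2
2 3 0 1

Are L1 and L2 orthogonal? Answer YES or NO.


Form the n² = 16 superimposed pairs (L1[i][j], L2[i][j]), row by row (rows and columns indexed from 0):
row 0: (0,0) (1,1) (2,2) (3,3)
row 1: (1,3) (0,2) (3,1) (2,0)
row 2: (3,1) (2,0) (1,3) (0,2)
row 3: (2,2) (3,3) (0,0) (1,1)
Orthogonality requires all 16 pairs distinct.
But the pair (3,1) repeats: cell (1,2) has L1 = 3, L2 = 1, and cell (2,0) has L1 = 3, L2 = 1.
A repeated pair means some other pair never occurs (only 8 distinct pairs out of 16), so the squares are not orthogonal.
Conclusion: NO.

NO


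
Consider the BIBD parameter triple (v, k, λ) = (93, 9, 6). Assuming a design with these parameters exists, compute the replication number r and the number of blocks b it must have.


Any 2-(v, k, λ) BIBD satisfies two necessary conditions:
  (i)  Each point sits in r blocks, and counting incidences through any fixed point gives r(k − 1) = λ(v − 1), so r = λ(v − 1)/(k − 1).
  (ii) Total incidences bk = vr, so b = vr/k.
Step 1: r = λ(v − 1)/(k − 1) = 6·(93 − 1)/(9 − 1) = 6·92/8 = 552/8 = 69.
Step 2: b = vr/k = 93·69/9 = 6417/9 = 713.
Check integrality: r = 69 ∈ Z ✓, b = 713 ∈ Z ✓.
(These identities are necessary conditions: they determine r and b for any design with these parameters, but do not by themselves prove that one exists.)

r = 69, b = 713.


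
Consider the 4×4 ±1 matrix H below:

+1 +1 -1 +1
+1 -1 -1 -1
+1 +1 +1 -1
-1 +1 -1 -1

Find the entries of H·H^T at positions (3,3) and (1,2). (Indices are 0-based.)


Row 1 of H: [1, -1, -1, -1].
Row 2 of H: [1, 1, 1, -1].
Row 3 of H: [-1, 1, -1, -1].
(H·H^T)[3][3] = Σ_j H[3][j]·H[3][j] = (-1)² + (1)² + (-1)² + (-1)² = 1 + 1 + 1 + 1 = 4.
(H·H^T)[1][2] = Σ_j H[1][j]·H[2][j] = (1)·(1) + (-1)·(1) + (-1)·(1) + (-1)·(-1) = 1 + -1 + -1 + 1 = 0.
So rows 1 and 2 are orthogonal; the diagonal entry equals n = 4.

(3,3) entry = 4; (1,2) entry = 0.


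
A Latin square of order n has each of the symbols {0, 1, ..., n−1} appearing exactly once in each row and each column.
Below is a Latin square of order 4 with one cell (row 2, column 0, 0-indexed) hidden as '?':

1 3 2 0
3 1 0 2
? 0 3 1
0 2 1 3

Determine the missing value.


Row 2 contains symbols [0, 1, 3] — missing [2].
Column 0 contains symbols [0, 1, 3] — missing [2].
The missing symbol must appear in both missing sets; intersection = [2].
Therefore the hidden value is 2.

Missing value = 2.


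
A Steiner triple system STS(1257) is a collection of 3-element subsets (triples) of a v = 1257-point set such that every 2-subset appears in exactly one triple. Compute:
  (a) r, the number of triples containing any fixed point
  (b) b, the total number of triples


An STS(v) is a 2-(v, 3, 1) BIBD: block size k = 3, λ = 1.
Replication: r(k − 1) = λ(v − 1) ⇒ r·2 = 1257 − 1 = 1256 ⇒ r = 628.
Block count: bk = vr ⇒ b·3 = 1257·628 = 789396 ⇒ b = 263132.

r = 628, b = 263132.


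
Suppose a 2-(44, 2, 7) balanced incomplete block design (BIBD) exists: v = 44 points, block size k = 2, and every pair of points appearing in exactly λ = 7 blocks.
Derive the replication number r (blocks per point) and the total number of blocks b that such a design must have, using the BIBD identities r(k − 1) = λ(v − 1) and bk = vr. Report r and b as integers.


Any 2-(v, k, λ) BIBD satisfies two necessary conditions:
  (i)  Each point sits in r blocks, and counting incidences through any fixed point gives r(k − 1) = λ(v − 1), so r = λ(v − 1)/(k − 1).
  (ii) Total incidences bk = vr, so b = vr/k.
Step 1: r = λ(v − 1)/(k − 1) = 7·(44 − 1)/(2 − 1) = 7·43/1 = 301/1 = 301.
Step 2: b = vr/k = 44·301/2 = 13244/2 = 6622.
Check integrality: r = 301 ∈ Z ✓, b = 6622 ∈ Z ✓.
(These identities are necessary conditions: they determine r and b for any design with these parameters, but do not by themselves prove that one exists.)

r = 301, b = 6622.


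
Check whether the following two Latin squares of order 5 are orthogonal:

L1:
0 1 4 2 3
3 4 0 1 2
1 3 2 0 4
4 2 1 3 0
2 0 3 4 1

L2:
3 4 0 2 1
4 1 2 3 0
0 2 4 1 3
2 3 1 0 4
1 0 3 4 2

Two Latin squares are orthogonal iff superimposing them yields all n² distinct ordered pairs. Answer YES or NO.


Form the n² = 25 superimposed pairs (L1[i][j], L2[i][j]), row by row (rows and columns indexed from 0):
row 0: (0,3) (1,4) (4,0) (2,2) (3,1)
row 1: (3,4) (4,1) (0,2) (1,3) (2,0)
row 2: (1,0) (3,2) (2,4) (0,1) (4,3)
row 3: (4,2) (2,3) (1,1) (3,0) (0,4)
row 4: (2,1) (0,0) (3,3) (4,4) (1,2)
Orthogonality requires all 25 pairs distinct.
Check by first coordinate: for each symbol s of L1, list the L2 entries in the n cells where L1 = s; they must all differ.
  L1 = 0: L2 entries (in reading order) 3, 2, 1, 4, 0 — all 5 distinct ✓
  L1 = 1: L2 entries (in reading order) 4, 3, 0, 1, 2 — all 5 distinct ✓
  L1 = 2: L2 entries (in reading order) 2, 0, 4, 3, 1 — all 5 distinct ✓
  L1 = 3: L2 entries (in reading order) 1, 4, 2, 0, 3 — all 5 distinct ✓
  L1 = 4: L2 entries (in reading order) 0, 1, 3, 2, 4 — all 5 distinct ✓
Every symbol of L1 meets every symbol of L2 exactly once, so all 25 pairs are distinct (25 of 25).
Conclusion: YES.

YES


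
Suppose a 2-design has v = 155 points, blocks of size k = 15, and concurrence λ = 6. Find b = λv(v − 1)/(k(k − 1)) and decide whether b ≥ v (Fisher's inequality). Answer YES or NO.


r = λ(v − 1)/(k − 1) = 6·154/14 = 66.
b = vr/k = 155·66/15 = 682.
Fisher's inequality: b ≥ v ⇔ 682 ≥ 155? YES.

YES


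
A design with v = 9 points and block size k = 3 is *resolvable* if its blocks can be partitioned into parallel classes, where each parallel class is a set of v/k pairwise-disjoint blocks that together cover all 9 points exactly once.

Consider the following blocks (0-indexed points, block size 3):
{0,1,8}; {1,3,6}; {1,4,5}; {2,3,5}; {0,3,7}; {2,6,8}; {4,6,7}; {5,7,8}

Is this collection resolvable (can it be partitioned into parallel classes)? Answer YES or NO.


v = 9, block size k = 3, number of blocks = 8.
For resolvability, blocks must partition into parallel classes of size v/k = 3.
Total blocks must therefore be a multiple of 3: 8 = 3·2 + 2 ⇒ not divisible ✗.
Resolvable? NO.

NO


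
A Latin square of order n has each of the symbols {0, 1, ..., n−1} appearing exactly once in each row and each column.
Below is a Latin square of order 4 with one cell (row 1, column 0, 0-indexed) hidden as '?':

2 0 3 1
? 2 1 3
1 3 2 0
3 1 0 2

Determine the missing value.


Row 1 contains symbols [1, 2, 3] — missing [0].
Column 0 contains symbols [1, 2, 3] — missing [0].
The missing symbol must appear in both missing sets; intersection = [0].
Therefore the hidden value is 0.

Missing value = 0.


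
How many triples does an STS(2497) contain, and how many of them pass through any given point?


An STS(v) is a 2-(v, 3, 1) BIBD: block size k = 3, λ = 1.
Replication: r(k − 1) = λ(v − 1) ⇒ r·2 = 2497 − 1 = 2496 ⇒ r = 1248.
Block count: bk = vr ⇒ b·3 = 2497·1248 = 3116256 ⇒ b = 1038752.

r = 1248, b = 1038752.


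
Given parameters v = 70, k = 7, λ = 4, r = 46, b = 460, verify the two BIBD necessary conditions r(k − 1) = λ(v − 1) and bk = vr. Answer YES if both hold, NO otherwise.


Condition (i): r(k − 1) = 46·6 = 276; λ(v − 1) = 4·69 = 276. Match? YES.
Condition (ii): bk = 460·7 = 3220; vr = 70·46 = 3220. Match? YES.
Both conditions hold? YES.

YES


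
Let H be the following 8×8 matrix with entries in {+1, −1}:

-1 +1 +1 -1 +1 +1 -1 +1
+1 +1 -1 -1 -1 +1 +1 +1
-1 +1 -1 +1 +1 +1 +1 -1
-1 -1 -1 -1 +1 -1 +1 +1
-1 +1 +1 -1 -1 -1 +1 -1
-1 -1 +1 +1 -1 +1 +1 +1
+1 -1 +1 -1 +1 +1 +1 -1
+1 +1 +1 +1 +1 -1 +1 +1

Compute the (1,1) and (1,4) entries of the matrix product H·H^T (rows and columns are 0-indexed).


Row 1 of H: [1, 1, -1, -1, -1, 1, 1, 1].
Row 4 of H: [-1, 1, 1, -1, -1, -1, 1, -1].
(H·H^T)[1][1] = Σ_j H[1][j]·H[1][j] = (1)² + (1)² + (-1)² + (-1)² + (-1)² + (1)² + (1)² + (1)² = 1 + 1 + 1 + 1 + 1 + 1 + 1 + 1 = 8.
(H·H^T)[1][4] = Σ_j H[1][j]·H[4][j] = (1)·(-1) + (1)·(1) + (-1)·(1) + (-1)·(-1) + (-1)·(-1) + (1)·(-1) + (1)·(1) + (1)·(-1) = -1 + 1 + -1 + 1 + 1 + -1 + 1 + -1 = 0.
So rows 1 and 4 are orthogonal; the diagonal entry equals n = 8.

(1,1) entry = 8; (1,4) entry = 0.


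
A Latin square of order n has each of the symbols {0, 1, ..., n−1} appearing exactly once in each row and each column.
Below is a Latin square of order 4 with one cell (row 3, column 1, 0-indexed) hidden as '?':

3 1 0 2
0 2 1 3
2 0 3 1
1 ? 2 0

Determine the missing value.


Row 3 contains symbols [0, 1, 2] — missing [3].
Column 1 contains symbols [0, 1, 2] — missing [3].
The missing symbol must appear in both missing sets; intersection = [3].
Therefore the hidden value is 3.

Missing value = 3.


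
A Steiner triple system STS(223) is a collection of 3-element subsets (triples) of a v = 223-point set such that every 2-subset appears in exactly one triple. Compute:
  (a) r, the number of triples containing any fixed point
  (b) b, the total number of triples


An STS(v) is a 2-(v, 3, 1) BIBD: block size k = 3, λ = 1.
Replication: r(k − 1) = λ(v − 1) ⇒ r·2 = 223 − 1 = 222 ⇒ r = 111.
Block count: b = v(v − 1)/6 = 223·222/6 = 49506/6 = 8251.
(Check via bk = vr: 8251·3 = 24753 = 223·111 = 24753 ✓.)

r = 111, b = 8251.


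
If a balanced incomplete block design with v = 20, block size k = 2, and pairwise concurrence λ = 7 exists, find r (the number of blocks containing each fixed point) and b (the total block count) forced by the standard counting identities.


Any 2-(v, k, λ) BIBD satisfies two necessary conditions:
  (i)  Each point sits in r blocks, and counting incidences through any fixed point gives r(k − 1) = λ(v − 1), so r = λ(v − 1)/(k − 1).
  (ii) Total incidences bk = vr, so b = vr/k.
Step 1: r = λ(v − 1)/(k − 1) = 7·(20 − 1)/(2 − 1) = 7·19/1 = 133/1 = 133.
Step 2: b = vr/k = 20·133/2 = 2660/2 = 1330.
Check integrality: r = 133 ∈ Z ✓, b = 1330 ∈ Z ✓.
(These identities are necessary conditions: they determine r and b for any design with these parameters, but do not by themselves prove that one exists.)

r = 133, b = 1330.


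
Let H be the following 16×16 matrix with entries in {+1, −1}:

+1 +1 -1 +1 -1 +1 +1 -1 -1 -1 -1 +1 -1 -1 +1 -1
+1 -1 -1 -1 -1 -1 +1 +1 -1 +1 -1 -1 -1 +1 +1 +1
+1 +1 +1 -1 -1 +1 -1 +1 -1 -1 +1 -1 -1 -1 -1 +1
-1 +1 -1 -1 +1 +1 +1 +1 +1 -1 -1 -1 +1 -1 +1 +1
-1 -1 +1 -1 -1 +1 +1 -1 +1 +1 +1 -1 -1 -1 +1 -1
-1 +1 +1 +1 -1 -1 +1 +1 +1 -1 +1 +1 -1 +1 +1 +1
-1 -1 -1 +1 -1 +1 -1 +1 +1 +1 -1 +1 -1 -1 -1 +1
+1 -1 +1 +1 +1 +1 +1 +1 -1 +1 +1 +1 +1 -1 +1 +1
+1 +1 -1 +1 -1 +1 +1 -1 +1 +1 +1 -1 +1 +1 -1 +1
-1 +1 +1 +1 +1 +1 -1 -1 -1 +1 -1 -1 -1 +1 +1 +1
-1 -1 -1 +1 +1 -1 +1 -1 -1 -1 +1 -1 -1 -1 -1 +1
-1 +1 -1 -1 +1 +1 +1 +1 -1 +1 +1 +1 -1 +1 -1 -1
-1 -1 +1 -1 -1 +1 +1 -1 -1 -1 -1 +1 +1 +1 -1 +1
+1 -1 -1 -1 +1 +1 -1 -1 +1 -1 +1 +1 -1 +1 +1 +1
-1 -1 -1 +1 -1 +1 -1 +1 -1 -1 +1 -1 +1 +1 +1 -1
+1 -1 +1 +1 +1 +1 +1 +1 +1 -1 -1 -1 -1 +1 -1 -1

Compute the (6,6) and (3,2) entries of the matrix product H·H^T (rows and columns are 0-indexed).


Row 2 of H: [1, 1, 1, -1, -1, 1, -1, 1, -1, -1, 1, -1, -1, -1, -1, 1].
Row 3 of H: [-1, 1, -1, -1, 1, 1, 1, 1, 1, -1, -1, -1, 1, -1, 1, 1].
Row 6 of H: [-1, -1, -1, 1, -1, 1, -1, 1, 1, 1, -1, 1, -1, -1, -1, 1].
(H·H^T)[6][6] = Σ_j H[6][j]·H[6][j] = (-1)² + (-1)² + (-1)² + (1)² + (-1)² + (1)² + (-1)² + (1)² + (1)² + (1)² + (-1)² + (1)² + (-1)² + (-1)² + (-1)² + (1)² = 1 + 1 + 1 + 1 + 1 + 1 + 1 + 1 + 1 + 1 + 1 + 1 + 1 + 1 + 1 + 1 = 16.
(H·H^T)[3][2] = Σ_j H[3][j]·H[2][j] = (-1)·(1) + (1)·(1) + (-1)·(1) + (-1)·(-1) + (1)·(-1) + (1)·(1) + (1)·(-1) + (1)·(1) + (1)·(-1) + (-1)·(-1) + (-1)·(1) + (-1)·(-1) + (1)·(-1) + (-1)·(-1) + (1)·(-1) + (1)·(1) = -1 + 1 + -1 + 1 + -1 + 1 + -1 + 1 + -1 + 1 + -1 + 1 + -1 + 1 + -1 + 1 = 0.
So rows 3 and 2 are orthogonal; the diagonal entry equals n = 16.

(6,6) entry = 16; (3,2) entry = 0.


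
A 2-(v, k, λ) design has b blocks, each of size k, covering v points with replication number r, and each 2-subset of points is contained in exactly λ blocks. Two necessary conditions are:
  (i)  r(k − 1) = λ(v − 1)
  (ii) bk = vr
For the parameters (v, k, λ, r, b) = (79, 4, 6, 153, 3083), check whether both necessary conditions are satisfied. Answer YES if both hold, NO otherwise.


Condition (i): r(k − 1) = 153·3 = 459; λ(v − 1) = 6·78 = 468. Match? NO.
Condition (ii): bk = 3083·4 = 12332; vr = 79·153 = 12087. Match? NO.
Both conditions hold? NO.

NO


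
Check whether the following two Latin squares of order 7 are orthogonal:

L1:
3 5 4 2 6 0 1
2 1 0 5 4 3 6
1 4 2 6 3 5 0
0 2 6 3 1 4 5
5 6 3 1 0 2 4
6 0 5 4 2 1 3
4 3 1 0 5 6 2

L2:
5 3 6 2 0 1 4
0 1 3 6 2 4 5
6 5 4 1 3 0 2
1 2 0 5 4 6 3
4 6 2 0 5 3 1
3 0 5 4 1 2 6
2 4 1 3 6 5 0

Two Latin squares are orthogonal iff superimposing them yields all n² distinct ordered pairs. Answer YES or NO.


Form the n² = 49 superimposed pairs (L1[i][j], L2[i][j]), row by row (rows and columns indexed from 0):
row 0: (3,5) (5,3) (4,6) (2,2) (6,0) (0,1) (1,4)
row 1: (2,0) (1,1) (0,3) (5,6) (4,2) (3,4) (6,5)
row 2: (1,6) (4,5) (2,4) (6,1) (3,3) (5,0) (0,2)
row 3: (0,1) (2,2) (6,0) (3,5) (1,4) (4,6) (5,3)
row 4: (5,4) (6,6) (3,2) (1,0) (0,5) (2,3) (4,1)
row 5: (6,3) (0,0) (5,5) (4,4) (2,1) (1,2) (3,6)
row 6: (4,2) (3,4) (1,1) (0,3) (5,6) (6,5) (2,0)
Orthogonality requires all 49 pairs distinct.
But the pair (0,1) repeats: cell (0,5) has L1 = 0, L2 = 1, and cell (3,0) has L1 = 0, L2 = 1.
A repeated pair means some other pair never occurs (only 35 distinct pairs out of 49), so the squares are not orthogonal.
Conclusion: NO.

NO


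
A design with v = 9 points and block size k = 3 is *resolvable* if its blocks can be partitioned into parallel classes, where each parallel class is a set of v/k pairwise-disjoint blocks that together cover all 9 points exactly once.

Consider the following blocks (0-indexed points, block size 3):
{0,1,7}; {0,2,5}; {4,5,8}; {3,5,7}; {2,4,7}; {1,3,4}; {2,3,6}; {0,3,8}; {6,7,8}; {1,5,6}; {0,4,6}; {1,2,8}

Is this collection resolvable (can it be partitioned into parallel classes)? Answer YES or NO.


v = 9, block size k = 3, number of blocks = 12.
For resolvability, blocks must partition into parallel classes of size v/k = 3.
Total blocks must therefore be a multiple of 3: 12 = 3·4 + 0 ⇒ divisible ✓.
Greedy packing gives 4 candidate class(es). Each should be a full parallel class (size 3, covers all 9 points).
  Class 1 (3 blocks): {0,1,7}; {4,5,8}; {2,3,6}. Points covered: [0, 1, 2, 3, 4, 5, 6, 7, 8].
  Class 2 (3 blocks): {0,2,5}; {1,3,4}; {6,7,8}. Points covered: [0, 1, 2, 3, 4, 5, 6, 7, 8].
  Class 3 (3 blocks): {3,5,7}; {0,4,6}; {1,2,8}. Points covered: [0, 1, 2, 3, 4, 5, 6, 7, 8].
  Class 4 (3 blocks): {2,4,7}; {0,3,8}; {1,5,6}. Points covered: [0, 1, 2, 3, 4, 5, 6, 7, 8].
All classes full (size 3)? YES. All classes cover every point? YES.
Resolvable? YES.

YES


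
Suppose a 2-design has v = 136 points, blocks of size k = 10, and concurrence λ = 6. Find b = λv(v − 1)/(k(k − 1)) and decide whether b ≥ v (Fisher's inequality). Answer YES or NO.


r = λ(v − 1)/(k − 1) = 6·135/9 = 90.
b = vr/k = 136·90/10 = 1224.
Fisher's inequality: b ≥ v ⇔ 1224 ≥ 136? YES.

YES


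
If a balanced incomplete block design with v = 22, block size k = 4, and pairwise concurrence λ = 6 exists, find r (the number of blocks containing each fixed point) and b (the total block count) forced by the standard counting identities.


Any 2-(v, k, λ) BIBD satisfies two necessary conditions:
  (i)  Each point sits in r blocks, and counting incidences through any fixed point gives r(k − 1) = λ(v − 1), so r = λ(v − 1)/(k − 1).
  (ii) Total incidences bk = vr, so b = vr/k.
Step 1: r = λ(v − 1)/(k − 1) = 6·(22 − 1)/(4 − 1) = 6·21/3 = 126/3 = 42.
Step 2: b = vr/k = 22·42/4 = 924/4 = 231.
Check integrality: r = 42 ∈ Z ✓, b = 231 ∈ Z ✓.
(These identities are necessary conditions: they determine r and b for any design with these parameters, but do not by themselves prove that one exists.)

r = 42, b = 231.


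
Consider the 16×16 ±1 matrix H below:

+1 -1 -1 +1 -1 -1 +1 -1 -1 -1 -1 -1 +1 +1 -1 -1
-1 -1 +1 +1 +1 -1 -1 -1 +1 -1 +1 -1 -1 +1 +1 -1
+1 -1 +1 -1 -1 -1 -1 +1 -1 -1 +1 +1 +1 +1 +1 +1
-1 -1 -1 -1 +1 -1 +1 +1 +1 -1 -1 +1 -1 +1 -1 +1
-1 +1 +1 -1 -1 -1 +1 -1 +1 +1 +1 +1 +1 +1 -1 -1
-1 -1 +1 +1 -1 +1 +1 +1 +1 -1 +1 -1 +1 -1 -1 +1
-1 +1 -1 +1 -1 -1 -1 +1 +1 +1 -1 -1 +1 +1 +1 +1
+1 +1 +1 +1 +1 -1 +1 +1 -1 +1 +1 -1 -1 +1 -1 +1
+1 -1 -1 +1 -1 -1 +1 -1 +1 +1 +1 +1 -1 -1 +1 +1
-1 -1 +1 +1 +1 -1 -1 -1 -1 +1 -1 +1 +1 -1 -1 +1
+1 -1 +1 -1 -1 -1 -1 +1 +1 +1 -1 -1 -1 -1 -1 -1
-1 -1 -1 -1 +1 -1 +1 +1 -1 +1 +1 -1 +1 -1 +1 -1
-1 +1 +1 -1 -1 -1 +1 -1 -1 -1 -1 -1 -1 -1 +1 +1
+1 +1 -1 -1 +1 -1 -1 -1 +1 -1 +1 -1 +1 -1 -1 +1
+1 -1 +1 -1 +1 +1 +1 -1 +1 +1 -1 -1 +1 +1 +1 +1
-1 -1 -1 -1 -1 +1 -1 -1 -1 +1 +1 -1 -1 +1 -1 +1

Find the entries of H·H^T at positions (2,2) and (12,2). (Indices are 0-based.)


Row 2 of H: [1, -1, 1, -1, -1, -1, -1, 1, -1, -1, 1, 1, 1, 1, 1, 1].
Row 12 of H: [-1, 1, 1, -1, -1, -1, 1, -1, -1, -1, -1, -1, -1, -1, 1, 1].
(H·H^T)[2][2] = Σ_j H[2][j]·H[2][j] = (1)² + (-1)² + (1)² + (-1)² + (-1)² + (-1)² + (-1)² + (1)² + (-1)² + (-1)² + (1)² + (1)² + (1)² + (1)² + (1)² + (1)² = 1 + 1 + 1 + 1 + 1 + 1 + 1 + 1 + 1 + 1 + 1 + 1 + 1 + 1 + 1 + 1 = 16.
(H·H^T)[12][2] = Σ_j H[12][j]·H[2][j] = (-1)·(1) + (1)·(-1) + (1)·(1) + (-1)·(-1) + (-1)·(-1) + (-1)·(-1) + (1)·(-1) + (-1)·(1) + (-1)·(-1) + (-1)·(-1) + (-1)·(1) + (-1)·(1) + (-1)·(1) + (-1)·(1) + (1)·(1) + (1)·(1) = -1 + -1 + 1 + 1 + 1 + 1 + -1 + -1 + 1 + 1 + -1 + -1 + -1 + -1 + 1 + 1 = 0.
So rows 12 and 2 are orthogonal; the diagonal entry equals n = 16.

(2,2) entry = 16; (12,2) entry = 0.


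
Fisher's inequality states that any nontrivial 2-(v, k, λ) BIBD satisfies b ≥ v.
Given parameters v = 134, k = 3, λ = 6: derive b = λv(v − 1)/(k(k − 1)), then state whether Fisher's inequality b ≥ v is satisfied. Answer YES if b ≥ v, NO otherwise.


b = λv(v − 1)/(k(k − 1)) = 6·134·133/(3·2) = 106932/6 = 17822.
Compare with v = 134: b ≥ v, so Fisher's inequality holds.

YES


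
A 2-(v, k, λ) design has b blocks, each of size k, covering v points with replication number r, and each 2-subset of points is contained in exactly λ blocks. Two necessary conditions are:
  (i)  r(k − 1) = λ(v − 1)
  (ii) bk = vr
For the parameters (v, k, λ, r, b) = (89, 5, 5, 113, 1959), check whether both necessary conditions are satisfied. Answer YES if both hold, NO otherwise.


Condition (i): r(k − 1) = 113·4 = 452; λ(v − 1) = 5·88 = 440. Match? NO.
Condition (ii): bk = 1959·5 = 9795; vr = 89·113 = 10057. Match? NO.
Both conditions hold? NO.

NO


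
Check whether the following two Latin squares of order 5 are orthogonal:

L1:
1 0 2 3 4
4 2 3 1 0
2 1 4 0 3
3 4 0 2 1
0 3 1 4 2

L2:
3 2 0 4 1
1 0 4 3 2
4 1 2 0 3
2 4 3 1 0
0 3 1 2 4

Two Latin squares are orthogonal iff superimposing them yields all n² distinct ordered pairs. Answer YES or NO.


Form the n² = 25 superimposed pairs (L1[i][j], L2[i][j]), row by row (rows and columns indexed from 0):
row 0: (1,3) (0,2) (2,0) (3,4) (4,1)
row 1: (4,1) (2,0) (3,4) (1,3) (0,2)
row 2: (2,4) (1,1) (4,2) (0,0) (3,3)
row 3: (3,2) (4,4) (0,3) (2,1) (1,0)
row 4: (0,0) (3,3) (1,1) (4,2) (2,4)
Orthogonality requires all 25 pairs distinct.
But the pair (4,1) repeats: cell (0,4) has L1 = 4, L2 = 1, and cell (1,0) has L1 = 4, L2 = 1.
A repeated pair means some other pair never occurs (only 15 distinct pairs out of 25), so the squares are not orthogonal.
Conclusion: NO.

NO


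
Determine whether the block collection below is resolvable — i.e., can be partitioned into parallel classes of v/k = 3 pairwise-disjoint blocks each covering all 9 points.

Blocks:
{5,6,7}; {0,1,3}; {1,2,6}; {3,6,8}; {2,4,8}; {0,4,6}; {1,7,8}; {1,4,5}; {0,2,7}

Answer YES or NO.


v = 9, block size k = 3, number of blocks = 9.
For resolvability, blocks must partition into parallel classes of size v/k = 3.
Total blocks must therefore be a multiple of 3: 9 = 3·3 + 0 ⇒ divisible ✓.
Consider block {1,2,6}. It intersects every other block in the collection, so no parallel class of size 3 can contain it.
Since every block must belong to some parallel class in a resolution, the collection cannot be partitioned into parallel classes.
Resolvable? NO.

NO


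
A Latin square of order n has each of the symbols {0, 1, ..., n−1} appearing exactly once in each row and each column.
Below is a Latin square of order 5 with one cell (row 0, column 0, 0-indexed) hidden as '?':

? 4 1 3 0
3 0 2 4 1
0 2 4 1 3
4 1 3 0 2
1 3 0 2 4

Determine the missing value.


Row 0 contains symbols [0, 1, 3, 4] — missing [2].
Column 0 contains symbols [0, 1, 3, 4] — missing [2].
The missing symbol must appear in both missing sets; intersection = [2].
Therefore the hidden value is 2.

Missing value = 2.


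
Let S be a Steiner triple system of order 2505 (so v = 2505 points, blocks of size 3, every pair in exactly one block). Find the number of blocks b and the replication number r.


An STS(v) is a 2-(v, 3, 1) BIBD: block size k = 3, λ = 1.
Replication: r(k − 1) = λ(v − 1) ⇒ r·2 = 2505 − 1 = 2504 ⇒ r = 1252.
Block count: bk = vr ⇒ b·3 = 2505·1252 = 3136260 ⇒ b = 1045420.

r = 1252, b = 1045420.


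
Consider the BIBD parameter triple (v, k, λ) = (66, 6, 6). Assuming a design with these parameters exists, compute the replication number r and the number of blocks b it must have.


Any 2-(v, k, λ) BIBD satisfies two necessary conditions:
  (i)  Each point sits in r blocks, and counting incidences through any fixed point gives r(k − 1) = λ(v − 1), so r = λ(v − 1)/(k − 1).
  (ii) Total incidences bk = vr, so b = vr/k.
Step 1: r = λ(v − 1)/(k − 1) = 6·(66 − 1)/(6 − 1) = 6·65/5 = 390/5 = 78.
Step 2: b = vr/k = 66·78/6 = 5148/6 = 858.
Check integrality: r = 78 ∈ Z ✓, b = 858 ∈ Z ✓.
(These identities are necessary conditions: they determine r and b for any design with these parameters, but do not by themselves prove that one exists.)

r = 78, b = 858.


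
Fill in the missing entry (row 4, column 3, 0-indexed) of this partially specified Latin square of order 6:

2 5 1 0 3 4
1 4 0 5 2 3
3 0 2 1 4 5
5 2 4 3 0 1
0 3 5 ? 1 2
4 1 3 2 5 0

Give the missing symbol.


Row 4 contains symbols [0, 1, 2, 3, 5] — missing [4].
Column 3 contains symbols [0, 1, 2, 3, 5] — missing [4].
The missing symbol must appear in both missing sets; intersection = [4].
Therefore the hidden value is 4.

Missing value = 4.


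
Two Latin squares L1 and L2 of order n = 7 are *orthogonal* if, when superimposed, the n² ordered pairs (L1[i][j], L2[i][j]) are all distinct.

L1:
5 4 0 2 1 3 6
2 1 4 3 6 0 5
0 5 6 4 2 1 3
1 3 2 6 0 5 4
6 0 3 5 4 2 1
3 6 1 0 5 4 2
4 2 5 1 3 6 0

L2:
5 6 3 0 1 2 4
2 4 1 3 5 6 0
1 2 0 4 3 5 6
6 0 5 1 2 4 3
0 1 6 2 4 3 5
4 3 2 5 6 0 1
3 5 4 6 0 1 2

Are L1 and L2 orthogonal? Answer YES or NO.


Form the n² = 49 superimposed pairs (L1[i][j], L2[i][j]), row by row (rows and columns indexed from 0):
row 0: (5,5) (4,6) (0,3) (2,0) (1,1) (3,2) (6,4)
row 1: (2,2) (1,4) (4,1) (3,3) (6,5) (0,6) (5,0)
row 2: (0,1) (5,2) (6,0) (4,4) (2,3) (1,5) (3,6)
row 3: (1,6) (3,0) (2,5) (6,1) (0,2) (5,4) (4,3)
row 4: (6,0) (0,1) (3,6) (5,2) (4,4) (2,3) (1,5)
row 5: (3,4) (6,3) (1,2) (0,5) (5,6) (4,0) (2,1)
row 6: (4,3) (2,5) (5,4) (1,6) (3,0) (6,1) (0,2)
Orthogonality requires all 49 pairs distinct.
But the pair (6,0) repeats: cell (2,2) has L1 = 6, L2 = 0, and cell (4,0) has L1 = 6, L2 = 0.
A repeated pair means some other pair never occurs (only 35 distinct pairs out of 49), so the squares are not orthogonal.
Conclusion: NO.

NO


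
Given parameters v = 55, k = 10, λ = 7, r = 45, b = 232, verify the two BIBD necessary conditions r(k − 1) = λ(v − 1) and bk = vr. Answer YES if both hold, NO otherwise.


Condition (i): r(k − 1) = 45·9 = 405; λ(v − 1) = 7·54 = 378. Match? NO.
Condition (ii): bk = 232·10 = 2320; vr = 55·45 = 2475. Match? NO.
Both conditions hold? NO.

NO


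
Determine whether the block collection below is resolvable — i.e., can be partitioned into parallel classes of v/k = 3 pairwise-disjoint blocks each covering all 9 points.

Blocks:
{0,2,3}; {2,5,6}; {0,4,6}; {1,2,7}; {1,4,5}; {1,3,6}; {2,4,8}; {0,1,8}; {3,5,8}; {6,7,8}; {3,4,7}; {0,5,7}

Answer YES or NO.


v = 9, block size k = 3, number of blocks = 12.
For resolvability, blocks must partition into parallel classes of size v/k = 3.
Total blocks must therefore be a multiple of 3: 12 = 3·4 + 0 ⇒ divisible ✓.
Greedy packing gives 4 candidate class(es). Each should be a full parallel class (size 3, covers all 9 points).
  Class 1 (3 blocks): {0,2,3}; {1,4,5}; {6,7,8}. Points covered: [0, 1, 2, 3, 4, 5, 6, 7, 8].
  Class 2 (3 blocks): {2,5,6}; {0,1,8}; {3,4,7}. Points covered: [0, 1, 2, 3, 4, 5, 6, 7, 8].
  Class 3 (3 blocks): {0,4,6}; {1,2,7}; {3,5,8}. Points covered: [0, 1, 2, 3, 4, 5, 6, 7, 8].
  Class 4 (3 blocks): {1,3,6}; {2,4,8}; {0,5,7}. Points covered: [0, 1, 2, 3, 4, 5, 6, 7, 8].
All classes full (size 3)? YES. All classes cover every point? YES.
Resolvable? YES.

YES


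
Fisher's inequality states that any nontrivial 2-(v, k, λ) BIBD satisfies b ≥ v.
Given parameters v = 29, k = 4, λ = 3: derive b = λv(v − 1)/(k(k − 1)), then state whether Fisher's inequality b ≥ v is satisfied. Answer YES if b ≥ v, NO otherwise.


b = λv(v − 1)/(k(k − 1)) = 3·29·28/(4·3) = 2436/12 = 203.
Compare with v = 29: b ≥ v, so Fisher's inequality holds.

YES


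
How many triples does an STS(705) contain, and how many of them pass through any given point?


An STS(v) is a 2-(v, 3, 1) BIBD: block size k = 3, λ = 1.
Replication: r(k − 1) = λ(v − 1) ⇒ r·2 = 705 − 1 = 704 ⇒ r = 352.
Block count: b = v(v − 1)/6 = 705·704/6 = 496320/6 = 82720.

r = 352, b = 82720.


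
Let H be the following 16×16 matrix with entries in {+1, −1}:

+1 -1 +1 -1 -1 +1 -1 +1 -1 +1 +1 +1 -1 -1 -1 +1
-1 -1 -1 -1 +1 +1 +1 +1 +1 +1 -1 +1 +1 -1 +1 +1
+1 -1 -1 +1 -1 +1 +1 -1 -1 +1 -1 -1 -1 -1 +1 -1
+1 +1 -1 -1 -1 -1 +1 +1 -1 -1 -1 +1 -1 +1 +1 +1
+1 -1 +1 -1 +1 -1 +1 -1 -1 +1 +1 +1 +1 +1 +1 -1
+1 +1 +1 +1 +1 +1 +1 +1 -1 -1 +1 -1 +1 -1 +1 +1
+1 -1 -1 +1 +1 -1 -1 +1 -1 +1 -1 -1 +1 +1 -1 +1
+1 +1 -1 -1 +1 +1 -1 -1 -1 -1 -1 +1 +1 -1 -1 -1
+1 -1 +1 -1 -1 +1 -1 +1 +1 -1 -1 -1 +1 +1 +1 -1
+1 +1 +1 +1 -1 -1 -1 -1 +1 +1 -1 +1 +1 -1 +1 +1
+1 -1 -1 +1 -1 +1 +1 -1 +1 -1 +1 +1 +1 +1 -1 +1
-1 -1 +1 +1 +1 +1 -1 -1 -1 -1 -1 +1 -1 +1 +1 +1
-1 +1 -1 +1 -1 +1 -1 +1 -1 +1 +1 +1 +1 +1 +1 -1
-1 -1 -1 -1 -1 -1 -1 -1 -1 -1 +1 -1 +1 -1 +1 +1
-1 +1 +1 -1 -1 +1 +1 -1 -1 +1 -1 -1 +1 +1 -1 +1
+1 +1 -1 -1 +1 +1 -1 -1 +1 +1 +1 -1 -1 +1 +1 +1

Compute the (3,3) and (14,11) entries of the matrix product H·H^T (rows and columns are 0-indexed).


Row 3 of H: [1, 1, -1, -1, -1, -1, 1, 1, -1, -1, -1, 1, -1, 1, 1, 1].
Row 11 of H: [-1, -1, 1, 1, 1, 1, -1, -1, -1, -1, -1, 1, -1, 1, 1, 1].
Row 14 of H: [-1, 1, 1, -1, -1, 1, 1, -1, -1, 1, -1, -1, 1, 1, -1, 1].
(H·H^T)[3][3] = Σ_j H[3][j]·H[3][j] = (1)² + (1)² + (-1)² + (-1)² + (-1)² + (-1)² + (1)² + (1)² + (-1)² + (-1)² + (-1)² + (1)² + (-1)² + (1)² + (1)² + (1)² = 1 + 1 + 1 + 1 + 1 + 1 + 1 + 1 + 1 + 1 + 1 + 1 + 1 + 1 + 1 + 1 = 16.
(H·H^T)[14][11] = Σ_j H[14][j]·H[11][j] = (-1)·(-1) + (1)·(-1) + (1)·(1) + (-1)·(1) + (-1)·(1) + (1)·(1) + (1)·(-1) + (-1)·(-1) + (-1)·(-1) + (1)·(-1) + (-1)·(-1) + (-1)·(1) + (1)·(-1) + (1)·(1) + (-1)·(1) + (1)·(1) = 1 + -1 + 1 + -1 + -1 + 1 + -1 + 1 + 1 + -1 + 1 + -1 + -1 + 1 + -1 + 1 = 0.
So rows 14 and 11 are orthogonal; the diagonal entry equals n = 16.

(3,3) entry = 16; (14,11) entry = 0.


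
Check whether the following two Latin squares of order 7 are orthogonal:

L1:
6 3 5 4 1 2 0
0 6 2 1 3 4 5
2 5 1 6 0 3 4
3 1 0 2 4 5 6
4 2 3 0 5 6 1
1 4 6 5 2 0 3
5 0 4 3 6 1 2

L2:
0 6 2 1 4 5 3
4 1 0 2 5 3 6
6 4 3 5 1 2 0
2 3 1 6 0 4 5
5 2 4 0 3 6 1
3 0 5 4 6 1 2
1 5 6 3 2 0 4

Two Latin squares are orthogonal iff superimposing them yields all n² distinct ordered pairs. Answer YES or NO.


Form the n² = 49 superimposed pairs (L1[i][j], L2[i][j]), row by row (rows and columns indexed from 0):
row 0: (6,0) (3,6) (5,2) (4,1) (1,4) (2,5) (0,3)
row 1: (0,4) (6,1) (2,0) (1,2) (3,5) (4,3) (5,6)
row 2: (2,6) (5,4) (1,3) (6,5) (0,1) (3,2) (4,0)
row 3: (3,2) (1,3) (0,1) (2,6) (4,0) (5,4) (6,5)
row 4: (4,5) (2,2) (3,4) (0,0) (5,3) (6,6) (1,1)
row 5: (1,3) (4,0) (6,5) (5,4) (2,6) (0,1) (3,2)
row 6: (5,1) (0,5) (4,6) (3,3) (6,2) (1,0) (2,4)
Orthogonality requires all 49 pairs distinct.
But the pair (3,2) repeats: cell (2,5) has L1 = 3, L2 = 2, and cell (3,0) has L1 = 3, L2 = 2.
A repeated pair means some other pair never occurs (only 35 distinct pairs out of 49), so the squares are not orthogonal.
Conclusion: NO.

NO


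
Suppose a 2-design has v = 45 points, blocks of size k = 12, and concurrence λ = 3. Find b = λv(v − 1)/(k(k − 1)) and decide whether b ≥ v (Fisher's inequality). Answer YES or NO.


b = λv(v − 1)/(k(k − 1)) = 3·45·44/(12·11) = 5940/132 = 45.
Compare with v = 45: b ≥ v, so Fisher's inequality holds.

YES


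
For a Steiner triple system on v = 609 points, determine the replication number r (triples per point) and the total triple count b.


An STS(v) is a 2-(v, 3, 1) BIBD: block size k = 3, λ = 1.
Replication: r(k − 1) = λ(v − 1) ⇒ r·2 = 609 − 1 = 608 ⇒ r = 304.
Block count: bk = vr ⇒ b·3 = 609·304 = 185136 ⇒ b = 61712.
(Check via b = v(v − 1)/6 = 609·608/6 = 370272/6 = 61712.)

r = 304, b = 61712.


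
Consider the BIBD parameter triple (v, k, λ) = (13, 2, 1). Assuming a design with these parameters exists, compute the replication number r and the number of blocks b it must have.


Any 2-(v, k, λ) BIBD satisfies two necessary conditions:
  (i)  Each point sits in r blocks, and counting incidences through any fixed point gives r(k − 1) = λ(v − 1), so r = λ(v − 1)/(k − 1).
  (ii) Total incidences bk = vr, so b = vr/k.
Step 1: r = λ(v − 1)/(k − 1) = 1·(13 − 1)/(2 − 1) = 1·12/1 = 12/1 = 12.
Step 2: b = vr/k = 13·12/2 = 156/2 = 78.
Check integrality: r = 12 ∈ Z ✓, b = 78 ∈ Z ✓.
(These identities are necessary conditions: they determine r and b for any design with these parameters, but do not by themselves prove that one exists.)

r = 12, b = 78.


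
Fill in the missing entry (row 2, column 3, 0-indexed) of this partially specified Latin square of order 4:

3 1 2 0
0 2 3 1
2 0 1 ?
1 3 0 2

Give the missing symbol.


Row 2 contains symbols [0, 1, 2] — missing [3].
Column 3 contains symbols [0, 1, 2] — missing [3].
The missing symbol must appear in both missing sets; intersection = [3].
Therefore the hidden value is 3.

Missing value = 3.


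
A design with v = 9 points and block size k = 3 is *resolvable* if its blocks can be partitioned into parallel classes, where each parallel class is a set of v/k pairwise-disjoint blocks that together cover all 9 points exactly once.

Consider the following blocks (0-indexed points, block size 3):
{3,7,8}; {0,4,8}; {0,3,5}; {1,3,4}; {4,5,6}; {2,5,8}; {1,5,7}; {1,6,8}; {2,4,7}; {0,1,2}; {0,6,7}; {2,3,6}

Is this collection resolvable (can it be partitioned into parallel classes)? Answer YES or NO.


v = 9, block size k = 3, number of blocks = 12.
For resolvability, blocks must partition into parallel classes of size v/k = 3.
Total blocks must therefore be a multiple of 3: 12 = 3·4 + 0 ⇒ divisible ✓.
Greedy packing gives 4 candidate class(es). Each should be a full parallel class (size 3, covers all 9 points).
  Class 1 (3 blocks): {3,7,8}; {4,5,6}; {0,1,2}. Points covered: [0, 1, 2, 3, 4, 5, 6, 7, 8].
  Class 2 (3 blocks): {0,4,8}; {1,5,7}; {2,3,6}. Points covered: [0, 1, 2, 3, 4, 5, 6, 7, 8].
  Class 3 (3 blocks): {0,3,5}; {1,6,8}; {2,4,7}. Points covered: [0, 1, 2, 3, 4, 5, 6, 7, 8].
  Class 4 (3 blocks): {1,3,4}; {2,5,8}; {0,6,7}. Points covered: [0, 1, 2, 3, 4, 5, 6, 7, 8].
All classes full (size 3)? YES. All classes cover every point? YES.
Resolvable? YES.

YES


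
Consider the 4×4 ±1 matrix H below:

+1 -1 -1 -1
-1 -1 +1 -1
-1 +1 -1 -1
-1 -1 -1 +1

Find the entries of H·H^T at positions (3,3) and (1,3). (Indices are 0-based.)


Row 1 of H: [-1, -1, 1, -1].
Row 3 of H: [-1, -1, -1, 1].
(H·H^T)[3][3] = Σ_j H[3][j]·H[3][j] = (-1)² + (-1)² + (-1)² + (1)² = 1 + 1 + 1 + 1 = 4.
(H·H^T)[1][3] = Σ_j H[1][j]·H[3][j] = (-1)·(-1) + (-1)·(-1) + (1)·(-1) + (-1)·(1) = 1 + 1 + -1 + -1 = 0.
So rows 1 and 3 are orthogonal; the diagonal entry equals n = 4.

(3,3) entry = 4; (1,3) entry = 0.


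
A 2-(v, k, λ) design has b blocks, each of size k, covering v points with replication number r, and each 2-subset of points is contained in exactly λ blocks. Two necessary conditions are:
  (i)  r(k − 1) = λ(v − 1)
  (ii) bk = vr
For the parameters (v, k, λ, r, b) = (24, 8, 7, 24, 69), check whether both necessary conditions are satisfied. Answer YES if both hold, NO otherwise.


Condition (i): r(k − 1) = 24·7 = 168; λ(v − 1) = 7·23 = 161. Match? NO.
Condition (ii): bk = 69·8 = 552; vr = 24·24 = 576. Match? NO.
Both conditions hold? NO.

NO
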